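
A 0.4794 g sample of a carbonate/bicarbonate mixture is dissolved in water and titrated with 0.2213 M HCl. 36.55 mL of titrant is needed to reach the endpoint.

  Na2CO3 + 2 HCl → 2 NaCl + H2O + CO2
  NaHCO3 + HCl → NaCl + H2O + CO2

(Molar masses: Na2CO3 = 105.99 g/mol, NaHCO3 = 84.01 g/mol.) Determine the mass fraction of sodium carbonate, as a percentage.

n(HCl) = 0.03655 × 0.2213 = 8.089 × 10^-3 mol
Let x = n(Na2CO3), y = n(NaHCO3).
Titrant: 2x + 1y = 8.089 × 10^-3;  mass: 105.99x + 84.01y = 0.4794
Solving, x = 3.226 × 10^-3 mol, y = 1.636 × 10^-3 mol
mass of Na2CO3 = 3.226 × 10^-3 × 105.99 = 0.3419 g
% Na2CO3 = 0.3419 / 0.4794 × 100 = 71.33 %

71.33 %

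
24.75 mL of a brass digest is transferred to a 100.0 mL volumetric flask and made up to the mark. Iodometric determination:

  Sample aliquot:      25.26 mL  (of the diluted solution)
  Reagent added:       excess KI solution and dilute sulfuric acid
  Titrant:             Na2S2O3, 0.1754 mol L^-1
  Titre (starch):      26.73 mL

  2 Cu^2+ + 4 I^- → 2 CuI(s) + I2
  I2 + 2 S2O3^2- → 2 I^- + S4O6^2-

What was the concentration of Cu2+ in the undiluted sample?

n(S2O3^2-) = 0.02673 × 0.1754 = 4.688 × 10^-3 mol
n(I2) = n(S2O3^2-)/2 = 2.344 × 10^-3 mol
From the 2:1 ratio, n(Cu2+) in the aliquot = 2/1 × 2.344 × 10^-3 = 4.688 × 10^-3 mol
[Cu2+]_dilute = 4.688 × 10^-3 / 0.02526 = 0.1856 mol/L
[Cu2+]_original = 0.1856 × 100.0/24.75 = 0.7499 mol/L

0.7499 mol/L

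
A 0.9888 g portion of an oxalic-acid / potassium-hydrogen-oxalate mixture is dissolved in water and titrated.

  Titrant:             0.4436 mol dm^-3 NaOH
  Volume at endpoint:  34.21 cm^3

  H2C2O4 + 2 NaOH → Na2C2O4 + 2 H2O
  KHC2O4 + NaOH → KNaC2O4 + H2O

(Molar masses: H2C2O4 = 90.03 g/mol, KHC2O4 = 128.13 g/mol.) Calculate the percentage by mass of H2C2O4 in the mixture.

n(NaOH) = 0.03421 × 0.4436 = 0.01518 mol
Let x = n(H2C2O4), y = n(KHC2O4).
Titrant: 2x + 1y = 0.01518;  mass: 90.03x + 128.13y = 0.9888
Solving, x = 5.749 × 10^-3 mol, y = 3.678 × 10^-3 mol
mass of H2C2O4 = 5.749 × 10^-3 × 90.03 = 0.5176 g
% H2C2O4 = 0.5176 / 0.9888 × 100 = 52.34 %

52.34 %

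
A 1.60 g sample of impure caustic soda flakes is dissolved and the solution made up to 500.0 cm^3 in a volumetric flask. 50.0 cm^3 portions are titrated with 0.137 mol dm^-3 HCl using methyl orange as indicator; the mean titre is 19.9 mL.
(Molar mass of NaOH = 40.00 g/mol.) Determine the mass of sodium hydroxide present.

1.09 g

NaOH + HCl → NaCl + H2O
n(HCl) per titration = 0.0199 × 0.137 = 2.73 × 10^-3 mol
n(NaOH) in each aliquot = 2.73 × 10^-3 mol (1:1 ratio)
n(NaOH) in the whole flask = 2.73 × 10^-3 × 500.0/50.0 = 0.0273 mol
mass of NaOH = 0.0273 × 40.00 = 1.09 g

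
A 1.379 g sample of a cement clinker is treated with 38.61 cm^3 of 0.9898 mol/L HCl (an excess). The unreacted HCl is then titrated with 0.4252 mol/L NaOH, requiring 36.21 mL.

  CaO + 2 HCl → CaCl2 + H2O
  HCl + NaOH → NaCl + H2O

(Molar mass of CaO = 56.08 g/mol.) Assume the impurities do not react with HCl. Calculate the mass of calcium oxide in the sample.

0.6399 g

n(HCl) added = 0.03861 × 0.9898 = 0.03822 mol
n(NaOH) used in back-titration = 0.03621 × 0.4252 = 0.01540 mol
n(HCl) left over = 0.01540 mol (1:1 ratio)
n(HCl) consumed by analyte = 0.03822 − 0.01540 = 0.02282 mol
From the 1:2 ratio, n(CaO) = 1/2 × 0.02282 = 0.01141 mol
mass of CaO = 0.01141 × 56.08 = 0.6399 g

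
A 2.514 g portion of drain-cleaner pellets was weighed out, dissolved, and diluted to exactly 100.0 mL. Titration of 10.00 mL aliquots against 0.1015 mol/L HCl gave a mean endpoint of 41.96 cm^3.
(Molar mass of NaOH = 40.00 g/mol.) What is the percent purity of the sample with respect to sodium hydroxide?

67.76 %

NaOH + HCl → NaCl + H2O
n(HCl) per titration = 0.04196 × 0.1015 = 4.259 × 10^-3 mol
n(NaOH) in each aliquot = 4.259 × 10^-3 mol (1:1 ratio)
n(NaOH) in the whole flask = 4.259 × 10^-3 × 100.0/10.00 = 0.04259 mol
mass of NaOH = 0.04259 × 40.00 = 1.704 g
% NaOH = 1.704 / 2.514 × 100 = 67.76 %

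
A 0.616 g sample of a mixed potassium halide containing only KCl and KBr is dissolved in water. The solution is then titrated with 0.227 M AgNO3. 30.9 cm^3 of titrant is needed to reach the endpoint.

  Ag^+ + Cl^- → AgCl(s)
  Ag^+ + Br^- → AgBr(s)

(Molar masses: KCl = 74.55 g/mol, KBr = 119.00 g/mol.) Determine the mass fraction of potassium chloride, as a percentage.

59.5 %

n(AgNO3) = 0.0309 × 0.227 = 7.01 × 10^-3 mol
Let x = n(KCl), y = n(KBr).
Titrant: 1x + 1y = 7.01 × 10^-3;  mass: 74.55x + 119.00y = 0.616
Solving, x = 4.92 × 10^-3 mol, y = 2.09 × 10^-3 mol
mass of KCl = 4.92 × 10^-3 × 74.55 = 0.367 g
% KCl = 0.367 / 0.616 × 100 = 59.5 %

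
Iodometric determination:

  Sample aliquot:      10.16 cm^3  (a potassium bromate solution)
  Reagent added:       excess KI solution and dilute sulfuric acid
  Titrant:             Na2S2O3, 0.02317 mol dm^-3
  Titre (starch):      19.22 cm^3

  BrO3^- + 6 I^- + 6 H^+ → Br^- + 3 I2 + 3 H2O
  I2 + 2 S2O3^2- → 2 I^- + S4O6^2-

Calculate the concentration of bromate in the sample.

n(S2O3^2-) = 0.01922 × 0.02317 = 4.453 × 10^-4 mol
n(I2) = n(S2O3^2-)/2 = 2.227 × 10^-4 mol
From the 1:3 ratio, n(BrO3^-) in the aliquot = 1/3 × 2.227 × 10^-4 = 7.422 × 10^-5 mol
[BrO3^-] = 7.422 × 10^-5 / 0.01016 = 0.007305 mol/L

0.007305 mol/L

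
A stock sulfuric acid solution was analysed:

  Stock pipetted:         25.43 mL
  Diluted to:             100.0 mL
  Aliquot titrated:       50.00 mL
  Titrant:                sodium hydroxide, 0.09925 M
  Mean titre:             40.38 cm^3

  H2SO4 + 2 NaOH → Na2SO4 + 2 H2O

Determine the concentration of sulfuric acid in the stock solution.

n(NaOH) = 0.04038 × 0.09925 = 4.008 × 10^-3 mol
From the 1:2 ratio, n(H2SO4) in the aliquot = 1/2 × 4.008 × 10^-3 = 2.004 × 10^-3 mol
[H2SO4]_dilute = 2.004 × 10^-3 / 0.05000 = 0.04008 mol/L
Dilution factor = 100.0 / 25.43 = 3.932
[H2SO4]_stock = 0.04008 × 3.932 = 0.1576 mol/L

0.1576 M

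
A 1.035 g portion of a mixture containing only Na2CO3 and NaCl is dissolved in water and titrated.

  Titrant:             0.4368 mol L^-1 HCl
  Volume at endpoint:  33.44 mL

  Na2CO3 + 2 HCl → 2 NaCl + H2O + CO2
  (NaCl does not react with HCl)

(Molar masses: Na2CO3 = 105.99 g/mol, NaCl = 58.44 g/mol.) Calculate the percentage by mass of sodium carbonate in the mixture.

n(HCl) = 0.03344 × 0.4368 = 0.01461 mol
Let x = n(Na2CO3), y = n(NaCl).
Titrant: 2x = 0.01461;  mass: 105.99x + 58.44y = 1.035
Solving, x = 7.303 × 10^-3 mol, y = 4.465 × 10^-3 mol
mass of Na2CO3 = 7.303 × 10^-3 × 105.99 = 0.7741 g
% Na2CO3 = 0.7741 / 1.035 × 100 = 74.79 %

74.79 %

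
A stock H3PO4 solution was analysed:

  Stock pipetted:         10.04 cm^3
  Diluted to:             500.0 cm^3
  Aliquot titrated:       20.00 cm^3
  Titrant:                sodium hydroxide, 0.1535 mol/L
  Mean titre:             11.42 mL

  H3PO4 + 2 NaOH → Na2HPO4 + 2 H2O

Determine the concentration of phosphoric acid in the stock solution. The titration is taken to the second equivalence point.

n(NaOH) = 0.01142 × 0.1535 = 1.753 × 10^-3 mol
From the 1:2 ratio, n(H3PO4) in the aliquot = 1/2 × 1.753 × 10^-3 = 8.765 × 10^-4 mol
[H3PO4]_dilute = 8.765 × 10^-4 / 0.02000 = 0.04382 mol/L
Dilution factor = 500.0 / 10.04 = 49.80
[H3PO4]_stock = 0.04382 × 49.80 = 2.182 mol/L

2.182 mol/L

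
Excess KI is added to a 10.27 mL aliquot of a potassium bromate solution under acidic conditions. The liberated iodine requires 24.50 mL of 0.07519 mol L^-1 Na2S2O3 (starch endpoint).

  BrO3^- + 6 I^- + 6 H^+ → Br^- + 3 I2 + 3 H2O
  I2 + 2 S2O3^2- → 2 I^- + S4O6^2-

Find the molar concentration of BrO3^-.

0.02990 mol/L

n(S2O3^2-) = 0.02450 × 0.07519 = 1.842 × 10^-3 mol
n(I2) = n(S2O3^2-)/2 = 9.211 × 10^-4 mol
From the 1:3 ratio, n(BrO3^-) in the aliquot = 1/3 × 9.211 × 10^-4 = 3.070 × 10^-4 mol
[BrO3^-] = 3.070 × 10^-4 / 0.01027 = 0.02990 mol/L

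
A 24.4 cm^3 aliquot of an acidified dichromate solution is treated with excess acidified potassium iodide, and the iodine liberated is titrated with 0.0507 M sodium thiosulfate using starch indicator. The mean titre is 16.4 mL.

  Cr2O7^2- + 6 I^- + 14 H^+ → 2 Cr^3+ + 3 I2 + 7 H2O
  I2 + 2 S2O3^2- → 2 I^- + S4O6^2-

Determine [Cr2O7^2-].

n(S2O3^2-) = 0.0164 × 0.0507 = 8.31 × 10^-4 mol
n(I2) = n(S2O3^2-)/2 = 4.16 × 10^-4 mol
From the 1:3 ratio, n(Cr2O7^2-) in the aliquot = 1/3 × 4.16 × 10^-4 = 1.39 × 10^-4 mol
[Cr2O7^2-] = 1.39 × 10^-4 / 0.0244 = 0.00568 mol/L

0.00568 M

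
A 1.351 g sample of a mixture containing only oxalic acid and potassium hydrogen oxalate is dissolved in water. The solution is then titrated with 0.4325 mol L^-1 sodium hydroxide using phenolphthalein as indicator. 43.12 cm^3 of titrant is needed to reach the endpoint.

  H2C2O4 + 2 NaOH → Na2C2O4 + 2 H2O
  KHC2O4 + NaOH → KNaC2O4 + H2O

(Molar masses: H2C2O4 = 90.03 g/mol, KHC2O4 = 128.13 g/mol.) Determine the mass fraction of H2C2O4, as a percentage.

n(NaOH) = 0.04312 × 0.4325 = 0.01865 mol
Let x = n(H2C2O4), y = n(KHC2O4).
Titrant: 2x + 1y = 0.01865;  mass: 90.03x + 128.13y = 1.351
Solving, x = 6.248 × 10^-3 mol, y = 6.154 × 10^-3 mol
mass of H2C2O4 = 6.248 × 10^-3 × 90.03 = 0.5625 g
% H2C2O4 = 0.5625 / 1.351 × 100 = 41.63 %

41.63 %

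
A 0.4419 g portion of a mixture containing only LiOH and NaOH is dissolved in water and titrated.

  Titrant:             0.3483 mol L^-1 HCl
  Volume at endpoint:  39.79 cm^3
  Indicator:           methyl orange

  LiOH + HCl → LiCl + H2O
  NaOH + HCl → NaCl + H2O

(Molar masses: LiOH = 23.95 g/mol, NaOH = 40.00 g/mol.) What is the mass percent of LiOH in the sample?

n(HCl) = 0.03979 × 0.3483 = 0.01386 mol
Let x = n(LiOH), y = n(NaOH).
Titrant: 1x + 1y = 0.01386;  mass: 23.95x + 40.00y = 0.4419
Solving, x = 7.006 × 10^-3 mol, y = 6.852 × 10^-3 mol
mass of LiOH = 7.006 × 10^-3 × 23.95 = 0.1678 g
% LiOH = 0.1678 / 0.4419 × 100 = 37.97 %

37.97 %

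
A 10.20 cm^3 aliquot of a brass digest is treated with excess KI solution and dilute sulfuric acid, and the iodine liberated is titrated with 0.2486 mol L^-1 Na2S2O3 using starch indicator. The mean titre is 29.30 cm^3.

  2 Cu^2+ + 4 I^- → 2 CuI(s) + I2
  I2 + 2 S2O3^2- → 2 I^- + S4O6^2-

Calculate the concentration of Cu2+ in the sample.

n(S2O3^2-) = 0.02930 × 0.2486 = 7.284 × 10^-3 mol
n(I2) = n(S2O3^2-)/2 = 3.642 × 10^-3 mol
From the 2:1 ratio, n(Cu2+) in the aliquot = 2/1 × 3.642 × 10^-3 = 7.284 × 10^-3 mol
[Cu2+] = 7.284 × 10^-3 / 0.01020 = 0.7141 mol/L

0.7141 mol/L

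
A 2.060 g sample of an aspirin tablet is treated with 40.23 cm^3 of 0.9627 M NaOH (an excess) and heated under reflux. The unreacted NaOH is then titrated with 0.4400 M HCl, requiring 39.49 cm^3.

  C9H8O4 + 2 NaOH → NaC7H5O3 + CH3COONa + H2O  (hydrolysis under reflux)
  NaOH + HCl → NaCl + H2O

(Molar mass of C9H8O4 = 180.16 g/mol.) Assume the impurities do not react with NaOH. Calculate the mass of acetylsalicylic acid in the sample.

n(NaOH) added = 0.04023 × 0.9627 = 0.03873 mol
n(HCl) used in back-titration = 0.03949 × 0.4400 = 0.01738 mol
n(NaOH) left over = 0.01738 mol (1:1 ratio)
n(NaOH) consumed by analyte = 0.03873 − 0.01738 = 0.02135 mol
From the 1:2 ratio, n(C9H8O4) = 1/2 × 0.02135 = 0.01068 mol
mass of C9H8O4 = 0.01068 × 180.16 = 1.924 g

1.924 g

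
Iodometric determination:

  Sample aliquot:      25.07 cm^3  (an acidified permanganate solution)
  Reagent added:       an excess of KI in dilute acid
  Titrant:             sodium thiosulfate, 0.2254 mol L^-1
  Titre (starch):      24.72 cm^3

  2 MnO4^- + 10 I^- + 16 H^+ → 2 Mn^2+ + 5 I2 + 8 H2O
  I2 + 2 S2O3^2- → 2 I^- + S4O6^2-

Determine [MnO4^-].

n(S2O3^2-) = 0.02472 × 0.2254 = 5.572 × 10^-3 mol
n(I2) = n(S2O3^2-)/2 = 2.786 × 10^-3 mol
From the 2:5 ratio, n(MnO4^-) in the aliquot = 2/5 × 2.786 × 10^-3 = 1.114 × 10^-3 mol
[MnO4^-] = 1.114 × 10^-3 / 0.02507 = 0.04445 mol/L

0.04445 mol/L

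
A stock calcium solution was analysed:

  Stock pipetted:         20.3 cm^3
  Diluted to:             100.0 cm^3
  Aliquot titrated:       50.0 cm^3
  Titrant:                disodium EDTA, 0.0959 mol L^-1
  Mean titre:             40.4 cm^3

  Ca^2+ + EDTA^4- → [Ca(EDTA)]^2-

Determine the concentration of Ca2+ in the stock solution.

n(EDTA) = 0.0404 × 0.0959 = 3.87 × 10^-3 mol
n(Ca2+) in the aliquot = 3.87 × 10^-3 mol (1:1 ratio)
[Ca2+]_dilute = 3.87 × 10^-3 / 0.0500 = 0.0775 mol/L
Dilution factor = 100.0 / 20.3 = 4.926
[Ca2+]_stock = 0.0775 × 4.926 = 0.382 mol/L

0.382 mol/L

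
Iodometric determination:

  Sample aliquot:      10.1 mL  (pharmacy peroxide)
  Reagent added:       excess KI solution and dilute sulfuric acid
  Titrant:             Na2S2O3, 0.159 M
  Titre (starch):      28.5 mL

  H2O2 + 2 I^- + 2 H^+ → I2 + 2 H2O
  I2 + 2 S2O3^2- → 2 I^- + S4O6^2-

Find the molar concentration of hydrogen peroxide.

0.224 M

n(S2O3^2-) = 0.0285 × 0.159 = 4.53 × 10^-3 mol
n(I2) = n(S2O3^2-)/2 = 2.27 × 10^-3 mol
n(H2O2) in the aliquot = 2.27 × 10^-3 mol (1:1 ratio)
[H2O2] = 2.27 × 10^-3 / 0.0101 = 0.224 mol/L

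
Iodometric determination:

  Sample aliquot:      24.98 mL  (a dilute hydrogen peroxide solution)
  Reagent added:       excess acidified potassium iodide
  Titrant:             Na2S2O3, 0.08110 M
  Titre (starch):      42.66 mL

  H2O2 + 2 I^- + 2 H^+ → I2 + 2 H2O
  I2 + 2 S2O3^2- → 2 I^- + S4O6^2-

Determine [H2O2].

n(S2O3^2-) = 0.04266 × 0.08110 = 3.460 × 10^-3 mol
n(I2) = n(S2O3^2-)/2 = 1.730 × 10^-3 mol
n(H2O2) in the aliquot = 1.730 × 10^-3 mol (1:1 ratio)
[H2O2] = 1.730 × 10^-3 / 0.02498 = 0.06925 mol/L

0.06925 M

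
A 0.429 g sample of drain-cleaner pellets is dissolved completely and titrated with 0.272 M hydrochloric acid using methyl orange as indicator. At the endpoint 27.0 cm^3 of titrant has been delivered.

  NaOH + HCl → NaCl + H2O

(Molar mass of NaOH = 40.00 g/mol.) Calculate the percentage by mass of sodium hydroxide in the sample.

68.5 %

n(HCl) = 0.0270 L × 0.272 mol/L = 7.34 × 10^-3 mol
n(NaOH) = 7.34 × 10^-3 mol (1:1 ratio)
mass of NaOH = 7.34 × 10^-3 × 40.00 g/mol = 0.294 g
% NaOH = 0.294 / 0.429 × 100 = 68.5 %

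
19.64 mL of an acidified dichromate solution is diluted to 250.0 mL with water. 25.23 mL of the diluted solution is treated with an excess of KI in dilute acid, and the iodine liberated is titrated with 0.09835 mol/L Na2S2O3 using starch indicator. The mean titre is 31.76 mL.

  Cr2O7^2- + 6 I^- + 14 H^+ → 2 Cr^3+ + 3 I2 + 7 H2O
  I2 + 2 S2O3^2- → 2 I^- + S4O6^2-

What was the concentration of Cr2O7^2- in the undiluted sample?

0.2627 mol/L

n(S2O3^2-) = 0.03176 × 0.09835 = 3.124 × 10^-3 mol
n(I2) = n(S2O3^2-)/2 = 1.562 × 10^-3 mol
From the 1:3 ratio, n(Cr2O7^2-) in the aliquot = 1/3 × 1.562 × 10^-3 = 5.206 × 10^-4 mol
[Cr2O7^2-]_dilute = 5.206 × 10^-4 / 0.02523 = 0.02063 mol/L
[Cr2O7^2-]_original = 0.02063 × 250.0/19.64 = 0.2627 mol/L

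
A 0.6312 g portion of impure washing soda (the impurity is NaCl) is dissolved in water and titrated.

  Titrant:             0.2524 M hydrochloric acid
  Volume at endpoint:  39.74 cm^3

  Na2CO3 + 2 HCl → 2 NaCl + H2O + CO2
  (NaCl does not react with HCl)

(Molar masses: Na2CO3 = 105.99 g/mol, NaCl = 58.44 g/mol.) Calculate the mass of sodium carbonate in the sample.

0.5316 g

n(HCl) = 0.03974 × 0.2524 = 0.01003 mol
Let x = n(Na2CO3), y = n(NaCl).
Titrant: 2x = 0.01003;  mass: 105.99x + 58.44y = 0.6312
Solving, x = 5.015 × 10^-3 mol, y = 1.705 × 10^-3 mol
mass of Na2CO3 = 5.015 × 10^-3 × 105.99 = 0.5316 g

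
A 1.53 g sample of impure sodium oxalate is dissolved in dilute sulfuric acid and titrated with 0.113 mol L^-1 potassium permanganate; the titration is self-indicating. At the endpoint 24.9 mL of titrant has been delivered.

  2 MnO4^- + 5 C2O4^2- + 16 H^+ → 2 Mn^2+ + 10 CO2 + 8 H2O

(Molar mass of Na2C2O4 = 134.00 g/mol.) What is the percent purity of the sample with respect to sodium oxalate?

61.6 %

n(KMnO4) = 0.0249 L × 0.113 mol/L = 2.81 × 10^-3 mol
From the 5:2 ratio, n(Na2C2O4) = 5/2 × 2.81 × 10^-3 = 7.03 × 10^-3 mol
mass of Na2C2O4 = 7.03 × 10^-3 × 134.00 g/mol = 0.943 g
% Na2C2O4 = 0.943 / 1.53 × 100 = 61.6 %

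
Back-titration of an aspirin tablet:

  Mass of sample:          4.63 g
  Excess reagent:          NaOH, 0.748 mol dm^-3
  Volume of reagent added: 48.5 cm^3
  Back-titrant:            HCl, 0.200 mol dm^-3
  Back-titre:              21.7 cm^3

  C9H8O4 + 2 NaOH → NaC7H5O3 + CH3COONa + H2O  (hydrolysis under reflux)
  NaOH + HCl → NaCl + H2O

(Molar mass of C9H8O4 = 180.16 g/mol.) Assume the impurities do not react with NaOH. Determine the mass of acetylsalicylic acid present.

n(NaOH) added = 0.0485 × 0.748 = 0.0363 mol
n(HCl) used in back-titration = 0.0217 × 0.200 = 4.34 × 10^-3 mol
n(NaOH) left over = 4.34 × 10^-3 mol (1:1 ratio)
n(NaOH) consumed by analyte = 0.0363 − 4.34 × 10^-3 = 0.0319 mol
From the 1:2 ratio, n(C9H8O4) = 1/2 × 0.0319 = 0.0160 mol
mass of C9H8O4 = 0.0160 × 180.16 = 2.88 g

2.88 g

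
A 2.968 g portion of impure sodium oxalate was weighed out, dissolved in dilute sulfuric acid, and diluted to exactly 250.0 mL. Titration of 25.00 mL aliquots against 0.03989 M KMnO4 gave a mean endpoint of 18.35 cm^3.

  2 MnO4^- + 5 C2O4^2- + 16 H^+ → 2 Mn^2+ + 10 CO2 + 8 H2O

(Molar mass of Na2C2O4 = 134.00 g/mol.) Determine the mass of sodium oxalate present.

n(KMnO4) per titration = 0.01835 × 0.03989 = 7.320 × 10^-4 mol
From the 5:2 ratio, n(Na2C2O4) in each aliquot = 5/2 × 7.320 × 10^-4 = 1.830 × 10^-3 mol
n(Na2C2O4) in the whole flask = 1.830 × 10^-3 × 250.0/25.00 = 0.01830 mol
mass of Na2C2O4 = 0.01830 × 134.00 = 2.452 g

2.452 g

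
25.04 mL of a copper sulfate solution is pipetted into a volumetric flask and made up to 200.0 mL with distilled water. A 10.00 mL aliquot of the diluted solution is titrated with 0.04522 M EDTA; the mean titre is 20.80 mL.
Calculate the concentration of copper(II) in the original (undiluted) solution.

0.7513 M

Cu^2+ + EDTA^4- → [Cu(EDTA)]^2-
n(EDTA) = 0.02080 × 0.04522 = 9.406 × 10^-4 mol
n(Cu2+) in the aliquot = 9.406 × 10^-4 mol (1:1 ratio)
[Cu2+]_dilute = 9.406 × 10^-4 / 0.01000 = 0.09406 mol/L
Dilution factor = 200.0 / 25.04 = 7.987
[Cu2+]_stock = 0.09406 × 7.987 = 0.7513 mol/L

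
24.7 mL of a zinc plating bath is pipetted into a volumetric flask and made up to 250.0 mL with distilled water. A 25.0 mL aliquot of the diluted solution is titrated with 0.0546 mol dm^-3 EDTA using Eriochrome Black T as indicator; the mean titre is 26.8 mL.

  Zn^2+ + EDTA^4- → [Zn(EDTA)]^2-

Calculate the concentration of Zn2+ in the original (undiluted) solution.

0.592 mol/L

n(EDTA) = 0.0268 × 0.0546 = 1.46 × 10^-3 mol
n(Zn2+) in the aliquot = 1.46 × 10^-3 mol (1:1 ratio)
[Zn2+]_dilute = 1.46 × 10^-3 / 0.0250 = 0.0585 mol/L
Dilution factor = 250.0 / 24.7 = 10.12
[Zn2+]_stock = 0.0585 × 10.12 = 0.592 mol/L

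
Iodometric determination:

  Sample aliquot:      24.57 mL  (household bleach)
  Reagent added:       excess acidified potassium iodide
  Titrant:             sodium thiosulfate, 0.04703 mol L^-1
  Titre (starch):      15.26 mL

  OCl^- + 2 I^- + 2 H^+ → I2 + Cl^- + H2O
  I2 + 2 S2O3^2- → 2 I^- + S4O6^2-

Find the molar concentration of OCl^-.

0.01460 mol/L

n(S2O3^2-) = 0.01526 × 0.04703 = 7.177 × 10^-4 mol
n(I2) = n(S2O3^2-)/2 = 3.588 × 10^-4 mol
n(OCl^-) in the aliquot = 3.588 × 10^-4 mol (1:1 ratio)
[OCl^-] = 3.588 × 10^-4 / 0.02457 = 0.01460 mol/L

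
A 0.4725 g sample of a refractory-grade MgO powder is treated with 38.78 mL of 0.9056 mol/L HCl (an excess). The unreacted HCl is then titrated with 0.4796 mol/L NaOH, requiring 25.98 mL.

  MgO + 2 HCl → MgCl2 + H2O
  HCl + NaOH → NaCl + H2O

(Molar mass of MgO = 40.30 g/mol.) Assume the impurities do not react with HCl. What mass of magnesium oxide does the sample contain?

n(HCl) added = 0.03878 × 0.9056 = 0.03512 mol
n(NaOH) used in back-titration = 0.02598 × 0.4796 = 0.01246 mol
n(HCl) left over = 0.01246 mol (1:1 ratio)
n(HCl) consumed by analyte = 0.03512 − 0.01246 = 0.02266 mol
From the 1:2 ratio, n(MgO) = 1/2 × 0.02266 = 0.01133 mol
mass of MgO = 0.01133 × 40.30 = 0.4566 g

0.4566 g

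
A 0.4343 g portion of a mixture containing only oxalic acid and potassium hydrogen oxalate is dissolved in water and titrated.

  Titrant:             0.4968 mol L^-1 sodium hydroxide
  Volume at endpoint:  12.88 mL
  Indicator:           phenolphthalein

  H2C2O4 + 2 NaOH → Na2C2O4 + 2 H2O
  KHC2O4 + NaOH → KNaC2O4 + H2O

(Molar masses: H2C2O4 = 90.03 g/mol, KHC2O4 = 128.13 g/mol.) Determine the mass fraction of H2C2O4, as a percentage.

48.08 %

n(NaOH) = 0.01288 × 0.4968 = 6.399 × 10^-3 mol
Let x = n(H2C2O4), y = n(KHC2O4).
Titrant: 2x + 1y = 6.399 × 10^-3;  mass: 90.03x + 128.13y = 0.4343
Solving, x = 2.320 × 10^-3 mol, y = 1.760 × 10^-3 mol
mass of H2C2O4 = 2.320 × 10^-3 × 90.03 = 0.2088 g
% H2C2O4 = 0.2088 / 0.4343 × 100 = 48.08 %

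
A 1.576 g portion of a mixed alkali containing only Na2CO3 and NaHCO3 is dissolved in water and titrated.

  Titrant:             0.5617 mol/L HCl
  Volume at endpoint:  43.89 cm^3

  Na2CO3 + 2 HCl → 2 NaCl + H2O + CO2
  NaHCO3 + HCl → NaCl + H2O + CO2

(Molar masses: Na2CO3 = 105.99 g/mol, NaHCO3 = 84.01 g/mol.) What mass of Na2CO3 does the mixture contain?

0.8460 g

n(HCl) = 0.04389 × 0.5617 = 0.02465 mol
Let x = n(Na2CO3), y = n(NaHCO3).
Titrant: 2x + 1y = 0.02465;  mass: 105.99x + 84.01y = 1.576
Solving, x = 7.982 × 10^-3 mol, y = 8.690 × 10^-3 mol
mass of Na2CO3 = 7.982 × 10^-3 × 105.99 = 0.8460 g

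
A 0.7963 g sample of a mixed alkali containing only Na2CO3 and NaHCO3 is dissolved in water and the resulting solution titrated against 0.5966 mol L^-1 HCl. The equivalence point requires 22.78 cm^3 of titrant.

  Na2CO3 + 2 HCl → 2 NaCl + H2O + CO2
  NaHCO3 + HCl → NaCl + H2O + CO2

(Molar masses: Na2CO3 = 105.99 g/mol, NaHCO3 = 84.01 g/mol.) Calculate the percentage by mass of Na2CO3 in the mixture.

74.12 %

n(HCl) = 0.02278 × 0.5966 = 0.01359 mol
Let x = n(Na2CO3), y = n(NaHCO3).
Titrant: 2x + 1y = 0.01359;  mass: 105.99x + 84.01y = 0.7963
Solving, x = 5.569 × 10^-3 mol, y = 2.453 × 10^-3 mol
mass of Na2CO3 = 5.569 × 10^-3 × 105.99 = 0.5903 g
% Na2CO3 = 0.5903 / 0.7963 × 100 = 74.12 %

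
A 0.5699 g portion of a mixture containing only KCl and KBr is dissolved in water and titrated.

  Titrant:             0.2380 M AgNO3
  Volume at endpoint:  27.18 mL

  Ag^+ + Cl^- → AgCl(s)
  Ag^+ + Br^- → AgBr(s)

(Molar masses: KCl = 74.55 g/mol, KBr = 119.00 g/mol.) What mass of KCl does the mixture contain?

n(AgNO3) = 0.02718 × 0.2380 = 6.469 × 10^-3 mol
Let x = n(KCl), y = n(KBr).
Titrant: 1x + 1y = 6.469 × 10^-3;  mass: 74.55x + 119.00y = 0.5699
Solving, x = 4.497 × 10^-3 mol, y = 1.972 × 10^-3 mol
mass of KCl = 4.497 × 10^-3 × 74.55 = 0.3353 g

0.3353 g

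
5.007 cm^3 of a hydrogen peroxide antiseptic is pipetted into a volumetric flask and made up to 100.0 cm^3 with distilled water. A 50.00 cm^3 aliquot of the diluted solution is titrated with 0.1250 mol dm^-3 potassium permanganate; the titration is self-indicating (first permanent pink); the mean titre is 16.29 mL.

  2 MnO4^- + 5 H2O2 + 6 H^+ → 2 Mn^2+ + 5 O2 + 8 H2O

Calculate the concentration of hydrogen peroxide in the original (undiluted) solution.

n(KMnO4) = 0.01629 × 0.1250 = 2.036 × 10^-3 mol
From the 5:2 ratio, n(H2O2) in the aliquot = 5/2 × 2.036 × 10^-3 = 5.091 × 10^-3 mol
[H2O2]_dilute = 5.091 × 10^-3 / 0.05000 = 0.1018 mol/L
Dilution factor = 100.0 / 5.007 = 19.97
[H2O2]_stock = 0.1018 × 19.97 = 2.033 mol/L

2.033 mol/L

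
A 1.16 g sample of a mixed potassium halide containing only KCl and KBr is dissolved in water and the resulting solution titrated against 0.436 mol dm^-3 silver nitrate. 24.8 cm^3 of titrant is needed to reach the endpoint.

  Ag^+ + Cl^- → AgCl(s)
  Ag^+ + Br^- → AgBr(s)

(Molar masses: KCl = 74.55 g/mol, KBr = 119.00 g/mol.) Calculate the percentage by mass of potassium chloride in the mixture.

n(AgNO3) = 0.0248 × 0.436 = 0.0108 mol
Let x = n(KCl), y = n(KBr).
Titrant: 1x + 1y = 0.0108;  mass: 74.55x + 119.00y = 1.16
Solving, x = 2.85 × 10^-3 mol, y = 7.96 × 10^-3 mol
mass of KCl = 2.85 × 10^-3 × 74.55 = 0.213 g
% KCl = 0.213 / 1.16 × 100 = 18.3 %

18.3 %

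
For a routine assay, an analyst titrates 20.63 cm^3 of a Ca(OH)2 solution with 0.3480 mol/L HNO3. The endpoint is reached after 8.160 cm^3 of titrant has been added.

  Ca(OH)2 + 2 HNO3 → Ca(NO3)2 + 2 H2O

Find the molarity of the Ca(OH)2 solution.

n(HNO3) = 0.008160 L × 0.3480 mol/L = 2.840 × 10^-3 mol
From the 1:2 mole ratio, n(Ca(OH)2) = 1/2 × 2.840 × 10^-3 = 1.420 × 10^-3 mol
[Ca(OH)2] = 1.420 × 10^-3 mol / 0.02063 L = 0.06882 mol/L

0.06882 mol/L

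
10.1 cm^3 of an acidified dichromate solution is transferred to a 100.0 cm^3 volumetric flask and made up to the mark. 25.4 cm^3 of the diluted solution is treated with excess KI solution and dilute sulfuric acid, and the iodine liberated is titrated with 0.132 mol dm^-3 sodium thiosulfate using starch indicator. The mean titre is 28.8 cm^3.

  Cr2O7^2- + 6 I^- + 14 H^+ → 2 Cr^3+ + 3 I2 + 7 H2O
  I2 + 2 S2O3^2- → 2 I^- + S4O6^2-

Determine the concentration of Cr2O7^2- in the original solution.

n(S2O3^2-) = 0.0288 × 0.132 = 3.80 × 10^-3 mol
n(I2) = n(S2O3^2-)/2 = 1.90 × 10^-3 mol
From the 1:3 ratio, n(Cr2O7^2-) in the aliquot = 1/3 × 1.90 × 10^-3 = 6.34 × 10^-4 mol
[Cr2O7^2-]_dilute = 6.34 × 10^-4 / 0.0254 = 0.0249 mol/L
[Cr2O7^2-]_original = 0.0249 × 100.0/10.1 = 0.247 mol/L

0.247 mol/L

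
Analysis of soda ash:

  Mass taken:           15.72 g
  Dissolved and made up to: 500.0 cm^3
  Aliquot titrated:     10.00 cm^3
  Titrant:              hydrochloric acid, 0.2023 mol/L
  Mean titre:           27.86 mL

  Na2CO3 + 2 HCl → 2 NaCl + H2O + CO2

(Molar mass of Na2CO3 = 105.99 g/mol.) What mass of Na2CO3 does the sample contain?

14.93 g

n(HCl) per titration = 0.02786 × 0.2023 = 5.636 × 10^-3 mol
From the 1:2 ratio, n(Na2CO3) in each aliquot = 1/2 × 5.636 × 10^-3 = 2.818 × 10^-3 mol
n(Na2CO3) in the whole flask = 2.818 × 10^-3 × 500.0/10.00 = 0.1409 mol
mass of Na2CO3 = 0.1409 × 105.99 = 14.93 g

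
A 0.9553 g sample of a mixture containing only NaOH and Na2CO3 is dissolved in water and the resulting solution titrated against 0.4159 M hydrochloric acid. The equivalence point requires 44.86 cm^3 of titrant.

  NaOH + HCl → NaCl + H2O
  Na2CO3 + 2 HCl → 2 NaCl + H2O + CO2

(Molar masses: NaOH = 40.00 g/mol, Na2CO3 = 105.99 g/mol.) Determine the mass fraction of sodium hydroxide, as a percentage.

10.78 %

n(HCl) = 0.04486 × 0.4159 = 0.01866 mol
Let x = n(NaOH), y = n(Na2CO3).
Titrant: 1x + 2y = 0.01866;  mass: 40.00x + 105.99y = 0.9553
Solving, x = 2.573 × 10^-3 mol, y = 8.042 × 10^-3 mol
mass of NaOH = 2.573 × 10^-3 × 40.00 = 0.1029 g
% NaOH = 0.1029 / 0.9553 × 100 = 10.78 %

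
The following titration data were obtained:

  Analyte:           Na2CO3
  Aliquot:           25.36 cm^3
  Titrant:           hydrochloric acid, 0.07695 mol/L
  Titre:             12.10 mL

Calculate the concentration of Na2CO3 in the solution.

0.01836 mol/L

Na2CO3 + 2 HCl → 2 NaCl + H2O + CO2
n(HCl) = 0.01210 L × 0.07695 mol/L = 9.311 × 10^-4 mol
From the 1:2 mole ratio, n(Na2CO3) = 1/2 × 9.311 × 10^-4 = 4.655 × 10^-4 mol
[Na2CO3] = 4.655 × 10^-4 mol / 0.02536 L = 0.01836 mol/L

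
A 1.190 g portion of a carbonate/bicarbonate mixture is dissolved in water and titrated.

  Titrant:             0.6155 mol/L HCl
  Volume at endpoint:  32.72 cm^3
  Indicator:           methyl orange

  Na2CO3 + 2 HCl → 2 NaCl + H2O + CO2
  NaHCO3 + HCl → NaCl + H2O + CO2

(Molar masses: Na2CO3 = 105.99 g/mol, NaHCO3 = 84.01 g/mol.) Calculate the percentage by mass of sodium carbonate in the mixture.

n(HCl) = 0.03272 × 0.6155 = 0.02014 mol
Let x = n(Na2CO3), y = n(NaHCO3).
Titrant: 2x + 1y = 0.02014;  mass: 105.99x + 84.01y = 1.190
Solving, x = 8.091 × 10^-3 mol, y = 3.957 × 10^-3 mol
mass of Na2CO3 = 8.091 × 10^-3 × 105.99 = 0.8576 g
% Na2CO3 = 0.8576 / 1.190 × 100 = 72.07 %

72.07 %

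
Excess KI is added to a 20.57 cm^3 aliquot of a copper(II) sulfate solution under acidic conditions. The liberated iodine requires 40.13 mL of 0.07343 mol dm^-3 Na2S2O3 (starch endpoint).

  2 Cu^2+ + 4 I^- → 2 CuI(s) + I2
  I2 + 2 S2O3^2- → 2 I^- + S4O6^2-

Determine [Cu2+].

n(S2O3^2-) = 0.04013 × 0.07343 = 2.947 × 10^-3 mol
n(I2) = n(S2O3^2-)/2 = 1.473 × 10^-3 mol
From the 2:1 ratio, n(Cu2+) in the aliquot = 2/1 × 1.473 × 10^-3 = 2.947 × 10^-3 mol
[Cu2+] = 2.947 × 10^-3 / 0.02057 = 0.1433 mol/L

0.1433 mol/L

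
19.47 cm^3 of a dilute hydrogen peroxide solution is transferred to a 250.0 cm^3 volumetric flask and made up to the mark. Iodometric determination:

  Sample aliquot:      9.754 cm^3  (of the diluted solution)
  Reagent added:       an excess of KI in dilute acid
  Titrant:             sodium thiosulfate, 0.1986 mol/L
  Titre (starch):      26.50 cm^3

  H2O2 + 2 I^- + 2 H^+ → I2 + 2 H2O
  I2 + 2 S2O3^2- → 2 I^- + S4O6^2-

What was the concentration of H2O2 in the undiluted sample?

3.464 mol/L

n(S2O3^2-) = 0.02650 × 0.1986 = 5.263 × 10^-3 mol
n(I2) = n(S2O3^2-)/2 = 2.631 × 10^-3 mol
n(H2O2) in the aliquot = 2.631 × 10^-3 mol (1:1 ratio)
[H2O2]_dilute = 2.631 × 10^-3 / 0.009754 = 0.2698 mol/L
[H2O2]_original = 0.2698 × 250.0/19.47 = 3.464 mol/L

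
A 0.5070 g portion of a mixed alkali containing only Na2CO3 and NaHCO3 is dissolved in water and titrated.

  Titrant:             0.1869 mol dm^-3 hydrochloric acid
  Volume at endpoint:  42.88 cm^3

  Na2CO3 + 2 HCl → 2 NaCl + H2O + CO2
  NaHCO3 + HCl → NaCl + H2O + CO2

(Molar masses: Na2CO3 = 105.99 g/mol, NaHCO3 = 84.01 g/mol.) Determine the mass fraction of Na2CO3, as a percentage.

n(HCl) = 0.04288 × 0.1869 = 8.014 × 10^-3 mol
Let x = n(Na2CO3), y = n(NaHCO3).
Titrant: 2x + 1y = 8.014 × 10^-3;  mass: 105.99x + 84.01y = 0.5070
Solving, x = 2.681 × 10^-3 mol, y = 2.653 × 10^-3 mol
mass of Na2CO3 = 2.681 × 10^-3 × 105.99 = 0.2841 g
% Na2CO3 = 0.2841 / 0.5070 × 100 = 56.04 %

56.04 %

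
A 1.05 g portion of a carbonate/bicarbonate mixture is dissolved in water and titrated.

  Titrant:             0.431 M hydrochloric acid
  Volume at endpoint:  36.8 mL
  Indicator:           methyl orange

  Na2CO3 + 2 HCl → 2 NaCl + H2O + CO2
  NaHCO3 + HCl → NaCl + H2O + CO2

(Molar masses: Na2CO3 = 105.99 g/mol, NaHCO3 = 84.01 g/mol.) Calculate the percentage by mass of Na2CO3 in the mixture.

n(HCl) = 0.0368 × 0.431 = 0.0159 mol
Let x = n(Na2CO3), y = n(NaHCO3).
Titrant: 2x + 1y = 0.0159;  mass: 105.99x + 84.01y = 1.05
Solving, x = 4.55 × 10^-3 mol, y = 6.75 × 10^-3 mol
mass of Na2CO3 = 4.55 × 10^-3 × 105.99 = 0.483 g
% Na2CO3 = 0.483 / 1.05 × 100 = 46.0 %

46.0 %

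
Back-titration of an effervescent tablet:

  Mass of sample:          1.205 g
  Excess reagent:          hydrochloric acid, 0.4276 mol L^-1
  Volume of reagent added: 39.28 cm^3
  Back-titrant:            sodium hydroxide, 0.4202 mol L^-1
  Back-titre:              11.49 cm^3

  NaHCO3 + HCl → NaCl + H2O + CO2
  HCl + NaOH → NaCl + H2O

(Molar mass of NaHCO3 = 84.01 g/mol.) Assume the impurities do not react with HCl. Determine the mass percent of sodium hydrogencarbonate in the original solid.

83.44 %

n(HCl) added = 0.03928 × 0.4276 = 0.01680 mol
n(NaOH) used in back-titration = 0.01149 × 0.4202 = 4.828 × 10^-3 mol
n(HCl) left over = 4.828 × 10^-3 mol (1:1 ratio)
n(HCl) consumed by analyte = 0.01680 − 4.828 × 10^-3 = 0.01197 mol
n(NaHCO3) = 0.01197 mol (1:1 ratio)
mass of NaHCO3 = 0.01197 × 84.01 = 1.005 g
% NaHCO3 = 1.005 / 1.205 × 100 = 83.44 %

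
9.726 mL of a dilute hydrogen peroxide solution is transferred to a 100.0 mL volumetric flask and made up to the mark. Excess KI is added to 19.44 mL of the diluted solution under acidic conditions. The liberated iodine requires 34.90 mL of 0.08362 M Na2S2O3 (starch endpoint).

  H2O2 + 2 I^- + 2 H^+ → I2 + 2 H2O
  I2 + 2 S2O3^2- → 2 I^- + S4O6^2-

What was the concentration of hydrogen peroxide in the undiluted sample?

n(S2O3^2-) = 0.03490 × 0.08362 = 2.918 × 10^-3 mol
n(I2) = n(S2O3^2-)/2 = 1.459 × 10^-3 mol
n(H2O2) in the aliquot = 1.459 × 10^-3 mol (1:1 ratio)
[H2O2]_dilute = 1.459 × 10^-3 / 0.01944 = 0.07506 mol/L
[H2O2]_original = 0.07506 × 100.0/9.726 = 0.7717 mol/L

0.7717 M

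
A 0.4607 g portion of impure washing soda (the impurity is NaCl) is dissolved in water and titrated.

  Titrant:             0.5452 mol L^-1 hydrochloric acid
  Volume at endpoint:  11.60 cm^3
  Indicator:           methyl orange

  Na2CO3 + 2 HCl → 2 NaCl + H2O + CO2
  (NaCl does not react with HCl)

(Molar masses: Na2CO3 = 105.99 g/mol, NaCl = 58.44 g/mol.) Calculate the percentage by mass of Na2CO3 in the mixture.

72.75 %

n(HCl) = 0.01160 × 0.5452 = 6.324 × 10^-3 mol
Let x = n(Na2CO3), y = n(NaCl).
Titrant: 2x = 6.324 × 10^-3;  mass: 105.99x + 58.44y = 0.4607
Solving, x = 3.162 × 10^-3 mol, y = 2.148 × 10^-3 mol
mass of Na2CO3 = 3.162 × 10^-3 × 105.99 = 0.3352 g
% Na2CO3 = 0.3352 / 0.4607 × 100 = 72.75 %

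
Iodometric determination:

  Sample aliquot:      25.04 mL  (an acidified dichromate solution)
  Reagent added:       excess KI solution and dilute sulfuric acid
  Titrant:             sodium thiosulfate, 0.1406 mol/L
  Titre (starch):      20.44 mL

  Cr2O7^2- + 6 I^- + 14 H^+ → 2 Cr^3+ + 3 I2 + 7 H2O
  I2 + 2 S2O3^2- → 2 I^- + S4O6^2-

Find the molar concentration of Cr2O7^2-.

n(S2O3^2-) = 0.02044 × 0.1406 = 2.874 × 10^-3 mol
n(I2) = n(S2O3^2-)/2 = 1.437 × 10^-3 mol
From the 1:3 ratio, n(Cr2O7^2-) in the aliquot = 1/3 × 1.437 × 10^-3 = 4.790 × 10^-4 mol
[Cr2O7^2-] = 4.790 × 10^-4 / 0.02504 = 0.01913 mol/L

0.01913 mol/L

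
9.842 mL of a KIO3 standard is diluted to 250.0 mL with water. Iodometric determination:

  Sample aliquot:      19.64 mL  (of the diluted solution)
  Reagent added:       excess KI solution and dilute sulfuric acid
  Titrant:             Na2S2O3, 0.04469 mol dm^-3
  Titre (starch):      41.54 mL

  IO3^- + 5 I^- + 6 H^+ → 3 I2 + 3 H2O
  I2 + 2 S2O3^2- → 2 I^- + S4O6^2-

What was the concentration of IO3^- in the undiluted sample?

n(S2O3^2-) = 0.04154 × 0.04469 = 1.856 × 10^-3 mol
n(I2) = n(S2O3^2-)/2 = 9.282 × 10^-4 mol
From the 1:3 ratio, n(IO3^-) in the aliquot = 1/3 × 9.282 × 10^-4 = 3.094 × 10^-4 mol
[IO3^-]_dilute = 3.094 × 10^-4 / 0.01964 = 0.01575 mol/L
[IO3^-]_original = 0.01575 × 250.0/9.842 = 0.4002 mol/L

0.4002 mol/L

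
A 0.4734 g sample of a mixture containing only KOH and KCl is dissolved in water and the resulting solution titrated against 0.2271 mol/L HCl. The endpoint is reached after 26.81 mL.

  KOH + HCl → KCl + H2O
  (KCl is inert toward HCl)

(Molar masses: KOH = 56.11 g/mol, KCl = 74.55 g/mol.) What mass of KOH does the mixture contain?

0.3416 g

n(HCl) = 0.02681 × 0.2271 = 6.089 × 10^-3 mol
Let x = n(KOH), y = n(KCl).
Titrant: 1x = 6.089 × 10^-3;  mass: 56.11x + 74.55y = 0.4734
Solving, x = 6.089 × 10^-3 mol, y = 1.768 × 10^-3 mol
mass of KOH = 6.089 × 10^-3 × 56.11 = 0.3416 g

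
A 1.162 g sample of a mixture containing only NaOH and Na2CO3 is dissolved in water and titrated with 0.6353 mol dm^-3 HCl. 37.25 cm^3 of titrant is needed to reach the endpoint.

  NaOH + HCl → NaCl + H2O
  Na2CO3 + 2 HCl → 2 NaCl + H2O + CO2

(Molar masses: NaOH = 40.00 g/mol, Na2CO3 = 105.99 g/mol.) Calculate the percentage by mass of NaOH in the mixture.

24.40 %

n(HCl) = 0.03725 × 0.6353 = 0.02366 mol
Let x = n(NaOH), y = n(Na2CO3).
Titrant: 1x + 2y = 0.02366;  mass: 40.00x + 105.99y = 1.162
Solving, x = 7.089 × 10^-3 mol, y = 8.288 × 10^-3 mol
mass of NaOH = 7.089 × 10^-3 × 40.00 = 0.2836 g
% NaOH = 0.2836 / 1.162 × 100 = 24.40 %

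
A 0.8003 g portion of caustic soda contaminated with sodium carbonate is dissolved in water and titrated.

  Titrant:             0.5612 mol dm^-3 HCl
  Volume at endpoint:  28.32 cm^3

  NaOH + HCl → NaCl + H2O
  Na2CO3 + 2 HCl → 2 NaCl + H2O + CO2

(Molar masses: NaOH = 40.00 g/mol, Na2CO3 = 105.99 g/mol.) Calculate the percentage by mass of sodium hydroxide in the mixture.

16.14 %

n(HCl) = 0.02832 × 0.5612 = 0.01589 mol
Let x = n(NaOH), y = n(Na2CO3).
Titrant: 1x + 2y = 0.01589;  mass: 40.00x + 105.99y = 0.8003
Solving, x = 3.229 × 10^-3 mol, y = 6.332 × 10^-3 mol
mass of NaOH = 3.229 × 10^-3 × 40.00 = 0.1292 g
% NaOH = 0.1292 / 0.8003 × 100 = 16.14 %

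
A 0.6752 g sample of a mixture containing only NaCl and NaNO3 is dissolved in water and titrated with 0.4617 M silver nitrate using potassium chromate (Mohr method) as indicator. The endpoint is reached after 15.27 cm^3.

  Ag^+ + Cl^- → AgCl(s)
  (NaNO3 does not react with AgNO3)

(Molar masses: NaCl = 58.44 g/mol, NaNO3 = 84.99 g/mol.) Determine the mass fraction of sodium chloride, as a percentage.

n(AgNO3) = 0.01527 × 0.4617 = 7.050 × 10^-3 mol
Let x = n(NaCl), y = n(NaNO3).
Titrant: 1x = 7.050 × 10^-3;  mass: 58.44x + 84.99y = 0.6752
Solving, x = 7.050 × 10^-3 mol, y = 3.097 × 10^-3 mol
mass of NaCl = 7.050 × 10^-3 × 58.44 = 0.4120 g
% NaCl = 0.4120 / 0.6752 × 100 = 61.02 %

61.02 %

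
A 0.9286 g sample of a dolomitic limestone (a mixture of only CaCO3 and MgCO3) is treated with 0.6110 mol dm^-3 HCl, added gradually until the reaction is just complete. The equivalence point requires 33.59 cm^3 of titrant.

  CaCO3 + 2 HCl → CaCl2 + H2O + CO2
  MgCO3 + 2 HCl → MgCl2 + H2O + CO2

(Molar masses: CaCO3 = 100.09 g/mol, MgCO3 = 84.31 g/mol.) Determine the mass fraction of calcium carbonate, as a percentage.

43.33 %

n(HCl) = 0.03359 × 0.6110 = 0.02052 mol
Let x = n(CaCO3), y = n(MgCO3).
Titrant: 2x + 2y = 0.02052;  mass: 100.09x + 84.31y = 0.9286
Solving, x = 4.020 × 10^-3 mol, y = 6.242 × 10^-3 mol
mass of CaCO3 = 4.020 × 10^-3 × 100.09 = 0.4023 g
% CaCO3 = 0.4023 / 0.9286 × 100 = 43.33 %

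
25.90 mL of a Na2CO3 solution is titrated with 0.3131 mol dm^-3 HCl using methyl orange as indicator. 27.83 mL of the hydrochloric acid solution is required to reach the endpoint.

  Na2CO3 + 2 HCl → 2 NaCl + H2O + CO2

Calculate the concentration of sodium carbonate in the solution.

n(HCl) = 0.02783 L × 0.3131 mol/L = 8.714 × 10^-3 mol
From the 1:2 mole ratio, n(Na2CO3) = 1/2 × 8.714 × 10^-3 = 4.357 × 10^-3 mol
[Na2CO3] = 4.357 × 10^-3 mol / 0.02590 L = 0.1682 mol/L

0.1682 mol/L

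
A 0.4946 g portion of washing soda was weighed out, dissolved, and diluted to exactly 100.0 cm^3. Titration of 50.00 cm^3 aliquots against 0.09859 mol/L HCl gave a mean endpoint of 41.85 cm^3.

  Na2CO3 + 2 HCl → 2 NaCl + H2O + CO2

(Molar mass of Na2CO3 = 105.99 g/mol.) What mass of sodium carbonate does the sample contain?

0.4373 g

n(HCl) per titration = 0.04185 × 0.09859 = 4.126 × 10^-3 mol
From the 1:2 ratio, n(Na2CO3) in each aliquot = 1/2 × 4.126 × 10^-3 = 2.063 × 10^-3 mol
n(Na2CO3) in the whole flask = 2.063 × 10^-3 × 100.0/50.00 = 4.126 × 10^-3 mol
mass of Na2CO3 = 4.126 × 10^-3 × 105.99 = 0.4373 g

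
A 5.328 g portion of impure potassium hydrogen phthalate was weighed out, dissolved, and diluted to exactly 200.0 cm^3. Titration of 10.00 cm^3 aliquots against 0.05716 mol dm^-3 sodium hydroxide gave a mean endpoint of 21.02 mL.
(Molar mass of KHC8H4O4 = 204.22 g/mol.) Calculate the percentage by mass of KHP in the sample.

KHC8H4O4 + NaOH → KNaC8H4O4 + H2O
n(NaOH) per titration = 0.02102 × 0.05716 = 1.202 × 10^-3 mol
n(KHC8H4O4) in each aliquot = 1.202 × 10^-3 mol (1:1 ratio)
n(KHC8H4O4) in the whole flask = 1.202 × 10^-3 × 200.0/10.00 = 0.02403 mol
mass of KHC8H4O4 = 0.02403 × 204.22 = 4.907 g
% KHC8H4O4 = 4.907 / 5.328 × 100 = 92.11 %

92.11 %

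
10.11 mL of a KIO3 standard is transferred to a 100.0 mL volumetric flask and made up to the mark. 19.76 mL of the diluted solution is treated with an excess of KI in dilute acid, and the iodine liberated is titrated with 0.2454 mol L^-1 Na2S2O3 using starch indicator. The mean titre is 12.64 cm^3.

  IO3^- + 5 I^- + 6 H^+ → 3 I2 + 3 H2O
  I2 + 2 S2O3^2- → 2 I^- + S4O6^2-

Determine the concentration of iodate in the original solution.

n(S2O3^2-) = 0.01264 × 0.2454 = 3.102 × 10^-3 mol
n(I2) = n(S2O3^2-)/2 = 1.551 × 10^-3 mol
From the 1:3 ratio, n(IO3^-) in the aliquot = 1/3 × 1.551 × 10^-3 = 5.170 × 10^-4 mol
[IO3^-]_dilute = 5.170 × 10^-4 / 0.01976 = 0.02616 mol/L
[IO3^-]_original = 0.02616 × 100.0/10.11 = 0.2588 mol/L

0.2588 mol/L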